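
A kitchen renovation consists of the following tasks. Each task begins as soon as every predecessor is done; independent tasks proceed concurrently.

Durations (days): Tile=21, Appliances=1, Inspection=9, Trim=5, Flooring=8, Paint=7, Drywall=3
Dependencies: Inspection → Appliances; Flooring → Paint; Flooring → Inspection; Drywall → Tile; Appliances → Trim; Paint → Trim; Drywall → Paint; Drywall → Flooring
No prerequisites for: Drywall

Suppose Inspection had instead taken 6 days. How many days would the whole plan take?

Baseline: Drywall→Flooring→Inspection→Appliances→Trim = 3+8+9+1+5 = 26 → 26 days.
Inspection lies on that path, so at 6 days the path becomes 23 days.
New critical path: Drywall→Tile = 3+21 = 24 ⇒ 24 days.

24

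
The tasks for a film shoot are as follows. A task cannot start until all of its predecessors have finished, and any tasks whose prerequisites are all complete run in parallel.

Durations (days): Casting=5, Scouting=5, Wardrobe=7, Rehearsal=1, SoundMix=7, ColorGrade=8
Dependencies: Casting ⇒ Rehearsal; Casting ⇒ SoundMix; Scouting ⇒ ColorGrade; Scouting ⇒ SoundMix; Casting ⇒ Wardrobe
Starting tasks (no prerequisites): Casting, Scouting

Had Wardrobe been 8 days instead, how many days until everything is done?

13

The binding path is Scouting→ColorGrade = 5+8 = 13; finish at 13 days.
Wardrobe has 1 day of float (longest path through it is 12).
The binding chain switches to Casting→Wardrobe = 5+8 = 13; finish 13 days.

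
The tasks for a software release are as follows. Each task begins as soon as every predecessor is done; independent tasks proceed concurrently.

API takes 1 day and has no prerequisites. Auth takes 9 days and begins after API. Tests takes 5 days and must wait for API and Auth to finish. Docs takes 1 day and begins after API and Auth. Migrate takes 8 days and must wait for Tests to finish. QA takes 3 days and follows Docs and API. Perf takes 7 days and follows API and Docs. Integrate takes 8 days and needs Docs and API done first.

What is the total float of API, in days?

0

The longest chain is API→Auth→Tests→Migrate = 1+9+5+8 = 23; overall finish 23 days.
Longest path through API: 23 days (earliest finish 1, latest finish 1).
So API can slip 1 − 1 = 0 days.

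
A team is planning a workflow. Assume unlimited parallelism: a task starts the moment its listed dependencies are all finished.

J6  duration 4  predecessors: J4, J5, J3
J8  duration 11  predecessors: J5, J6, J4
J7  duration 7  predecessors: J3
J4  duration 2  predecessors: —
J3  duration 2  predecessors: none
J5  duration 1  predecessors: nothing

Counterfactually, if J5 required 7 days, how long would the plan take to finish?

22

Critical path before the change: J3→J6→J8 = 2+4+11 = 17 giving 17 days.
J5 is off the critical path — its longest chain is 16 days, giving 1 of slack.
New critical path: J5→J6→J8 = 7+4+11 = 22 ⇒ 22 days.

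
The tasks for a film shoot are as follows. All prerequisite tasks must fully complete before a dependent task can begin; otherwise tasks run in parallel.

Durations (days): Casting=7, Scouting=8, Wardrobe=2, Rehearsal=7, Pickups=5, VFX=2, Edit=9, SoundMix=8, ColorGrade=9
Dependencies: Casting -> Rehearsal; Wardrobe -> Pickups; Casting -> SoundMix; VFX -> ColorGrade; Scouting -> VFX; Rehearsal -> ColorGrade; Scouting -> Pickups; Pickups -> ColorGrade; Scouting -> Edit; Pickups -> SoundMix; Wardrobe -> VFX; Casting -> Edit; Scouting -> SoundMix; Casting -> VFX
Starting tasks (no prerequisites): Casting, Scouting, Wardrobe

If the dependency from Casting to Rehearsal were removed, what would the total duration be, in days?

Original critical path: Casting→Rehearsal→ColorGrade = 7+7+9 = 23 ⇒ 23 days.
Without Casting→Rehearsal, Rehearsal's earliest start moves from 7 to 0.
After: Scouting→Pickups→ColorGrade = 8+5+9 = 22 → 22 days.

22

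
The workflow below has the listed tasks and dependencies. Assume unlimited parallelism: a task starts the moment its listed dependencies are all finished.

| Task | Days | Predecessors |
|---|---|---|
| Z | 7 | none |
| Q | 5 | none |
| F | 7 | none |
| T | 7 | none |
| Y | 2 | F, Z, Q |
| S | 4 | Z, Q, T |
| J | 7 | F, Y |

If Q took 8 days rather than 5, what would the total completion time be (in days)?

Actual critical path: Z→Y→J = 7+2+7 = 16 ⇒ 16 days.
Q has 2 days of float (longest path through it is 14).
Now Q→Y→J = 8+2+7 = 17 is longest, so the finish becomes 17 days.

17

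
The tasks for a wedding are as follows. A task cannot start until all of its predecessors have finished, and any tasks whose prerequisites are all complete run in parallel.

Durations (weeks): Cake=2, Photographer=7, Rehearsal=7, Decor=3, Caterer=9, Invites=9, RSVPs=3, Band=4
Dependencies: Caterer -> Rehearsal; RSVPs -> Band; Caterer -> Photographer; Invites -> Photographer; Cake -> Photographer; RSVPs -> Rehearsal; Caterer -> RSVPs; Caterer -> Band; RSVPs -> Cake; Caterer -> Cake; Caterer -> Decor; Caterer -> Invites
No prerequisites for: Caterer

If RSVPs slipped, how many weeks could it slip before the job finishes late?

4

Critical path: Caterer→Invites→Photographer = 9+9+7 = 25, so the finish is 25 weeks.
The longest chain containing RSVPs totals 21 weeks.
Float = 25 − 21 = 4.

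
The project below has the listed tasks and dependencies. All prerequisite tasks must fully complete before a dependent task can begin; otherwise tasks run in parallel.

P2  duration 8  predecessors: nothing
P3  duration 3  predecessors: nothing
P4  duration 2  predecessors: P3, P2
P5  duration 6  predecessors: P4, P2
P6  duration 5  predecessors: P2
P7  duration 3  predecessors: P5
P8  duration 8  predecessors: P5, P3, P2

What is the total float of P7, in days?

The longest chain is P2→P4→P5→P8 = 8+2+6+8 = 24; overall finish 24 days.
The longest chain containing P7 totals 19 days.
So P7 can slip 24 − 19 = 5 days.

5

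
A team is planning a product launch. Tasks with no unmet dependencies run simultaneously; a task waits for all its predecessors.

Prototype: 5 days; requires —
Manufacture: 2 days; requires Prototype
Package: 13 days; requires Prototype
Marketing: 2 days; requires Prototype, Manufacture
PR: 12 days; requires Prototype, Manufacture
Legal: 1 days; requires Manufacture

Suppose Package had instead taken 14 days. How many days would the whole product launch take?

19

Critical path before the change: Prototype→Manufacture→PR = 5+2+12 = 19 giving 19 days.
Package is off the critical path — its longest chain is 18 days, giving 1 of slack.
The critical path is still Prototype→Manufacture→PR; finish is now 19 days.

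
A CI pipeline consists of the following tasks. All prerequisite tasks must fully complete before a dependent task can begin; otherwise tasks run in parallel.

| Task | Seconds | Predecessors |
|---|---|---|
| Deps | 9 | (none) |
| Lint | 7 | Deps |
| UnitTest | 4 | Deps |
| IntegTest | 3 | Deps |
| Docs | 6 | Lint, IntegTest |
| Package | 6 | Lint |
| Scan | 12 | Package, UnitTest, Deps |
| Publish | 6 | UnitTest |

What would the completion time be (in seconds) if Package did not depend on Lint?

25

With the dependency in place, Deps→Lint→Package→Scan = 9+7+6+12 = 34 sets the finish at 34 seconds.
Without Lint→Package, Package's earliest start moves from 16 to 0.
The longest chain is now Deps→UnitTest→Scan = 9+4+12 = 25, so the project takes 25 seconds.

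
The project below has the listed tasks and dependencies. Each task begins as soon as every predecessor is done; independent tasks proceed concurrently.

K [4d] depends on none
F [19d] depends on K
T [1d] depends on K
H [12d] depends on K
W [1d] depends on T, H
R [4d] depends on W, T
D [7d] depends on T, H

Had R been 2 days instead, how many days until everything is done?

23

As given, the longest chain is K→F = 4+19 = 23, so the finish is 23 days.
The longest path through R is only 21 days, so R has float 2.
That remains the longest chain; total 23 days.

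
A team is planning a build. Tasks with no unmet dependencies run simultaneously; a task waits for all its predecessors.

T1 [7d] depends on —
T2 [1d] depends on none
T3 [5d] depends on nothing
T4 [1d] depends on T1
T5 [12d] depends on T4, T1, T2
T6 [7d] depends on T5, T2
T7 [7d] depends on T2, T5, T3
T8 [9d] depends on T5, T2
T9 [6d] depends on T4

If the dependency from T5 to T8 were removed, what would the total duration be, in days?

27

With the dependency in place, T1→T4→T5→T8 = 7+1+12+9 = 29 sets the finish at 29 days.
Without T5→T8, T8's earliest start moves from 20 to 1.
The longest chain is now T1→T4→T5→T6 = 7+1+12+7 = 27, so the build takes 27 days.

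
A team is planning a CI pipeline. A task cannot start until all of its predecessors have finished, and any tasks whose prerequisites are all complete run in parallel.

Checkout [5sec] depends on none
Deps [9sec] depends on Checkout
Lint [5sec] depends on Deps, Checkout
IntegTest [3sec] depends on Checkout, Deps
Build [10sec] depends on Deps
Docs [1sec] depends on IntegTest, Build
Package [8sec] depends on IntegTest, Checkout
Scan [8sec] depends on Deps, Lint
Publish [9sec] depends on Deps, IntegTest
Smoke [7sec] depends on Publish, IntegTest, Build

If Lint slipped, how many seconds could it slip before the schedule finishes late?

6

Checkout→Deps→IntegTest→Publish→Smoke = 5+9+3+9+7 = 33 sets the makespan at 33 seconds.
The longest chain containing Lint totals 27 seconds.
Slack of Lint = 20 − 14 = 6 seconds.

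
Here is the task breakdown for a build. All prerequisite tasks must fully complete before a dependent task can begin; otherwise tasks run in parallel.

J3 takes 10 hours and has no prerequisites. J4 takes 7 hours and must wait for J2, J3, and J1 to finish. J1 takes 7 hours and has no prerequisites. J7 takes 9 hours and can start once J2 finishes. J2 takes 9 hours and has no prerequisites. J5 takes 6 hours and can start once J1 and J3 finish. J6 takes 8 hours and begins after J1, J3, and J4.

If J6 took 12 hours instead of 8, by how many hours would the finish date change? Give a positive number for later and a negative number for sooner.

4

Baseline: J3→J4→J6 = 10+7+8 = 25 → 25 hours.
J6 lies on that path, so at 12 hours the path becomes 29 hours.
That remains the longest chain; total 29 hours.
Change in finish: 29 − 25 = +4 hours.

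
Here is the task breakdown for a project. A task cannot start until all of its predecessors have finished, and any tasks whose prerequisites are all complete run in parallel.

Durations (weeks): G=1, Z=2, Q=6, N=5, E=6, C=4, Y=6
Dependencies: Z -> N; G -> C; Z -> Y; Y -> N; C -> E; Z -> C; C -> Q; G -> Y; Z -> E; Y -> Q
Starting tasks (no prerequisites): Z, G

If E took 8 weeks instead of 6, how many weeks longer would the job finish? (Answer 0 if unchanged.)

The binding path is Z→Y→Q = 2+6+6 = 14; finish at 14 weeks.
E is off the critical path — its longest chain is 12 weeks, giving 2 of slack.
The binding chain switches to Z→C→E = 2+4+8 = 14; finish 14 weeks.
Change in finish: 14 − 14 = +0 weeks.

0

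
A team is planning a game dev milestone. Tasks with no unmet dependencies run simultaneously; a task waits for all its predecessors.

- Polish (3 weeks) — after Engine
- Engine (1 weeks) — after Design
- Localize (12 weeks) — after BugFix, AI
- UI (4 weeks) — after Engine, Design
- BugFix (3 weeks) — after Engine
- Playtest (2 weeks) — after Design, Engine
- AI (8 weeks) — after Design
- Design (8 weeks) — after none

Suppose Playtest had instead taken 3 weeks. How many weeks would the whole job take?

Critical path before the change: Design→AI→Localize = 8+8+12 = 28 giving 28 weeks.
The longest path through Playtest is only 11 weeks, so Playtest has float 17.
No other chain overtakes it, so the finish is 28 weeks.

28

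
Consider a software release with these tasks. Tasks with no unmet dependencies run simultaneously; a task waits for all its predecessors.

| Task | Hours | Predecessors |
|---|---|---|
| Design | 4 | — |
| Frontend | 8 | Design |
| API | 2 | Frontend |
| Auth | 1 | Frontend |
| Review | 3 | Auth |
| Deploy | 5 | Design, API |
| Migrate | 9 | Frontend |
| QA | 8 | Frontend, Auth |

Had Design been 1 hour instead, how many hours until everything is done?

Critical path before the change: Design→Frontend→Auth→QA = 4+8+1+8 = 21 giving 21 hours.
Design lies on that path, so at 1 hour the path becomes 18 hours.
The critical path is still Design→Frontend→Auth→QA; finish is now 18 hours.

18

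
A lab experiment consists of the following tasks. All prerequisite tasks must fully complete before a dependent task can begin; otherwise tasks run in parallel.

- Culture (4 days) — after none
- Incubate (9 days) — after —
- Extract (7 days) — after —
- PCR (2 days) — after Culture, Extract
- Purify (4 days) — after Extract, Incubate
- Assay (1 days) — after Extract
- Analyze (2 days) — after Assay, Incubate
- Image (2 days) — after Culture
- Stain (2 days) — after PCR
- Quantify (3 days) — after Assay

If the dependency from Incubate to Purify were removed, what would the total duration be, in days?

11

With the dependency in place, Incubate→Purify = 9+4 = 13 sets the finish at 13 days.
Without Incubate→Purify, Purify's earliest start moves from 9 to 7.
New critical path: Incubate→Analyze = 9+2 = 11 ⇒ 11 days.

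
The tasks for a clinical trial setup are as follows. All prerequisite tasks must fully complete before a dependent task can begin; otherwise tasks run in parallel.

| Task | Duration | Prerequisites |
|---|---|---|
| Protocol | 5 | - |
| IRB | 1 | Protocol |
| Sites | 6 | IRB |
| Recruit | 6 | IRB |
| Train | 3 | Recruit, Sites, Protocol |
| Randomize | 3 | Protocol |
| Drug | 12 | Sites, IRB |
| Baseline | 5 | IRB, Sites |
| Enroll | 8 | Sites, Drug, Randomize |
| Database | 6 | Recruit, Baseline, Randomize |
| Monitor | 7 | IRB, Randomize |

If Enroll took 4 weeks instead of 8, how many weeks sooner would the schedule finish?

As given, the longest chain is Protocol→IRB→Sites→Drug→Enroll = 5+1+6+12+8 = 32, so the finish is 32 weeks.
Enroll lies on that path, so at 4 weeks the path becomes 28 weeks.
The critical path is still Protocol→IRB→Sites→Drug→Enroll; finish is now 28 weeks.
Change in finish: 28 − 32 = -4 weeks.

4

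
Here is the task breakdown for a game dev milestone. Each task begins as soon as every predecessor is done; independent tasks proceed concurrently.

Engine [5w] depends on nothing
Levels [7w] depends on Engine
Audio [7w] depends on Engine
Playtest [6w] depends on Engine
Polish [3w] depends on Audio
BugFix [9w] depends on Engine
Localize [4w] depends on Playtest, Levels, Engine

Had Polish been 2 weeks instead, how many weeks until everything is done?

As given, the longest chain is Engine→Levels→Localize = 5+7+4 = 16, so the finish is 16 weeks.
Polish has 1 week of float (longest path through it is 15).
The critical path is still Engine→Levels→Localize; finish is now 16 weeks.

16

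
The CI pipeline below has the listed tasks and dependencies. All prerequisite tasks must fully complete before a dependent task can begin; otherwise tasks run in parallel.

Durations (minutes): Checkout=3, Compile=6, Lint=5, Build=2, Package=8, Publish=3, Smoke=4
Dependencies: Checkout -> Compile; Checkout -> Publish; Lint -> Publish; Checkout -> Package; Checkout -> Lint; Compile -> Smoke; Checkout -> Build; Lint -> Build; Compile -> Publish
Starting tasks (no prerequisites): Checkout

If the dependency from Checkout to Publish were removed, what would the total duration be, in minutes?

With the dependency in place, Checkout→Compile→Smoke = 3+6+4 = 13 sets the finish at 13 minutes.
Dropping Checkout→Publish doesn't change Publish's earliest start (9); another predecessor still binds.
The longest chain is now Checkout→Compile→Smoke = 3+6+4 = 13, so the job takes 13 minutes.

13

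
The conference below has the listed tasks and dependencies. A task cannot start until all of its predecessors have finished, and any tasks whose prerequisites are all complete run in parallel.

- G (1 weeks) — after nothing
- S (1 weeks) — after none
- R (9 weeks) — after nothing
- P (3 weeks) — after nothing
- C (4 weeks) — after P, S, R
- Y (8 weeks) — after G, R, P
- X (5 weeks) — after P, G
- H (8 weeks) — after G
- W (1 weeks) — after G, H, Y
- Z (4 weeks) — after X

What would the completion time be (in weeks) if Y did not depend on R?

Original critical path: R→Y→W = 9+8+1 = 18 ⇒ 18 weeks.
Without R→Y, Y's earliest start moves from 9 to 3.
After: R→C = 9+4 = 13 → 13 weeks.

13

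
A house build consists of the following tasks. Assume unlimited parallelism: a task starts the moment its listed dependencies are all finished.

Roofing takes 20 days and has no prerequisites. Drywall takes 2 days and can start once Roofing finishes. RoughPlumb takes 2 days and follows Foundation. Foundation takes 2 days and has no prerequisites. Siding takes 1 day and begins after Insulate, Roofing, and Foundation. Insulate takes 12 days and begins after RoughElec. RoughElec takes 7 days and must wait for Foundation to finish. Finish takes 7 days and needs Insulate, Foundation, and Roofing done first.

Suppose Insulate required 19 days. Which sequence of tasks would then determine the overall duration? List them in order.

Foundation, RoughElec, Insulate, Finish

The binding path is Foundation→RoughElec→Insulate→Finish = 2+7+12+7 = 28; finish at 28 days.
Insulate lies on that path, so at 19 days the path becomes 35 days.
The critical path is still Foundation→RoughElec→Insulate→Finish; finish is now 35 days.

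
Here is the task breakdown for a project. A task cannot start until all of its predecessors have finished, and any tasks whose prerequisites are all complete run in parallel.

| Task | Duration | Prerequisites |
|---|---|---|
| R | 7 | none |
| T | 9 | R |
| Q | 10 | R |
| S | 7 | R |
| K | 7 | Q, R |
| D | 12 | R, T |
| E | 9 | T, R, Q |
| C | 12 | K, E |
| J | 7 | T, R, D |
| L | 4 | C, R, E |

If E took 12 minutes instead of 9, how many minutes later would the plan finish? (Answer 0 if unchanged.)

3

Critical path before the change: R→Q→E→C→L = 7+10+9+12+4 = 42 giving 42 minutes.
E is on the critical path; changing it to 12 makes that path 45 minutes.
No other chain overtakes it, so the finish is 45 minutes.
Change in finish: 45 − 42 = +3 minutes.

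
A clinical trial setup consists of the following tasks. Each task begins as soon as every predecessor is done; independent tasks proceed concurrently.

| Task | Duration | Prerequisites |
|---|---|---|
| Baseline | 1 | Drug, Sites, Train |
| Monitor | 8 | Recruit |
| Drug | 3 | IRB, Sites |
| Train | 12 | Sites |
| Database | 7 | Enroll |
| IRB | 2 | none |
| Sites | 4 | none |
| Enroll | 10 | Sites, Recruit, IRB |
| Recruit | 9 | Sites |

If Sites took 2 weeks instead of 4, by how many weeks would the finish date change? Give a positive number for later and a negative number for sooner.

-2

As given, the longest chain is Sites→Recruit→Enroll→Database = 4+9+10+7 = 30, so the finish is 30 weeks.
Since Sites is critical, the -2 change carries straight to that chain (now 28 weeks).
No other chain overtakes it, so the finish is 28 weeks.
Change in finish: 28 − 30 = -2 weeks.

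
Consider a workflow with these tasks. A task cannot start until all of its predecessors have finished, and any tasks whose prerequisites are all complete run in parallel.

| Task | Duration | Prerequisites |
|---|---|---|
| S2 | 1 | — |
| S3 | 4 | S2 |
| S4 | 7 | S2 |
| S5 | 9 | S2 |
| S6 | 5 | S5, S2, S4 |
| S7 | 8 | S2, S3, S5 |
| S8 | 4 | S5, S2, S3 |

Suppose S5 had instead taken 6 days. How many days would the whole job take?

Actual critical path: S2→S5→S7 = 1+9+8 = 18 ⇒ 18 days.
S5 is on the critical path; changing it to 6 makes that path 15 days.
The critical path is still S2→S5→S7; finish is now 15 days.

15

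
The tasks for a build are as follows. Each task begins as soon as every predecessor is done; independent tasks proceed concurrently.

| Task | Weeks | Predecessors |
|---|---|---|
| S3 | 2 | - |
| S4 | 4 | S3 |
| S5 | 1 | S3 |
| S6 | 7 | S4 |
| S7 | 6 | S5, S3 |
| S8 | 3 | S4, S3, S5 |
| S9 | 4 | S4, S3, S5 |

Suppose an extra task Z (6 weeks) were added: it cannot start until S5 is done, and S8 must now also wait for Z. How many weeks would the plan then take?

13

Originally the plan takes 13 weeks.
With Z inserted, S8 now waits for max(S4, S3, S5, Z).
New critical path: S3→S4→S6 = 2+4+7 = 13 ⇒ 13 weeks.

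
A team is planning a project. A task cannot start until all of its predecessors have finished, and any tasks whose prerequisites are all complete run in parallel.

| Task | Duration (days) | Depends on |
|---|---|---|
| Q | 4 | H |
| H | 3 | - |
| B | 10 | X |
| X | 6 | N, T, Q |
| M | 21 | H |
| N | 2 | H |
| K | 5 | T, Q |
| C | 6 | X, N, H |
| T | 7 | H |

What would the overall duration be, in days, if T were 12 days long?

31

The binding path is H→T→X→B = 3+7+6+10 = 26; finish at 26 days.
T is on the critical path; changing it to 12 makes that path 31 days.
No other chain overtakes it, so the finish is 31 days.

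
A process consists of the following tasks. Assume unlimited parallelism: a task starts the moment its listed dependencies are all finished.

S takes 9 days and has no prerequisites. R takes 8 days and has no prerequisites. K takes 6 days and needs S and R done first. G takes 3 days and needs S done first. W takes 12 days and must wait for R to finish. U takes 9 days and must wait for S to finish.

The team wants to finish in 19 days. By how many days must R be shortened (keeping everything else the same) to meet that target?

1

Current finish: 20 days; target: 19.
R is on every critical path, so each day cut from R cuts the finish by one (this holds down to a finish of 18).
Need 20 − 19 = 1 day off R → R becomes 7 days, finish becomes 19.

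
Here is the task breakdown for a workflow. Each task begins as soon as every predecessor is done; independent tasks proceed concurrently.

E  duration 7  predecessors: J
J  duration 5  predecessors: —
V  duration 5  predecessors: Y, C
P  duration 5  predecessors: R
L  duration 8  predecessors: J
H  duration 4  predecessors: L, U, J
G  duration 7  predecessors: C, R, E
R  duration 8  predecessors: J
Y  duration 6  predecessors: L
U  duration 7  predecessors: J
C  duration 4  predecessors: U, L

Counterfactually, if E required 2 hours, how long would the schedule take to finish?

24

Actual critical path: J→L→C→G = 5+8+4+7 = 24 ⇒ 24 hours.
E is off the critical path — its longest chain is 19 hours, giving 5 of slack.
The critical path is still J→L→C→G; finish is now 24 hours.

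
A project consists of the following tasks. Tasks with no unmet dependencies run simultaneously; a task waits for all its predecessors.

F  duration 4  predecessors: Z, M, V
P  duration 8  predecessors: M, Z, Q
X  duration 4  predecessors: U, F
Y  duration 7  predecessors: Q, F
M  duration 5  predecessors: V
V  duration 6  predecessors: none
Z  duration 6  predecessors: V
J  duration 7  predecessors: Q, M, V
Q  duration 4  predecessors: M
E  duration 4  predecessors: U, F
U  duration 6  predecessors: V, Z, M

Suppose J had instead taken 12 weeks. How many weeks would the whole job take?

The binding path is V→M→Q→P = 6+5+4+8 = 23; finish at 23 weeks.
The longest path through J is only 22 weeks, so J has float 1.
Now V→M→Q→J = 6+5+4+12 = 27 is longest, so the finish becomes 27 weeks.

27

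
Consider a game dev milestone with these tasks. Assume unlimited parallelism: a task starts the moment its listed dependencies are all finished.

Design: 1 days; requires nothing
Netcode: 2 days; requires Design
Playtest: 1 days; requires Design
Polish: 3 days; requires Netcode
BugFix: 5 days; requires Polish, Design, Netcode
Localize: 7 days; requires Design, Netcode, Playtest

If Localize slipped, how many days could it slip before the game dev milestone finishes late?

Critical path: Design→Netcode→Polish→BugFix = 1+2+3+5 = 11, so the finish is 11 days.
The longest chain containing Localize totals 10 days.
Slack of Localize = 4 − 3 = 1 day.

1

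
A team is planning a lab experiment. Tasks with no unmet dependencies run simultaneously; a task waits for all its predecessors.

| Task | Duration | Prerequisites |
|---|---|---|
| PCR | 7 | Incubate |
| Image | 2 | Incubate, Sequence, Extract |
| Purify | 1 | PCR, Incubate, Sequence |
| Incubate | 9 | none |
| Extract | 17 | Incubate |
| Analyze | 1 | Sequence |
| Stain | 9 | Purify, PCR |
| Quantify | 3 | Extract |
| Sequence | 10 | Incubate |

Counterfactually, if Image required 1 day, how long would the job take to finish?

Actual critical path: Incubate→Extract→Quantify = 9+17+3 = 29 ⇒ 29 days.
Image has 1 day of float (longest path through it is 28).
That remains the longest chain; total 29 days.

29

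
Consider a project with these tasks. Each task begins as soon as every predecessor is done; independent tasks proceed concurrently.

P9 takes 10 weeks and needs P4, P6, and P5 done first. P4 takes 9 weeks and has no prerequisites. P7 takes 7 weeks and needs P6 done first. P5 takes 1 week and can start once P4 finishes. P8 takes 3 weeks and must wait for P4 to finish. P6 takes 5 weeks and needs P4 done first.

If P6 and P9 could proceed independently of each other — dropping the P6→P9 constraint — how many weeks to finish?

With the dependency in place, P4→P6→P9 = 9+5+10 = 24 sets the finish at 24 weeks.
Without P6→P9, P9's earliest start moves from 14 to 10.
New critical path: P4→P6→P7 = 9+5+7 = 21 ⇒ 21 weeks.

21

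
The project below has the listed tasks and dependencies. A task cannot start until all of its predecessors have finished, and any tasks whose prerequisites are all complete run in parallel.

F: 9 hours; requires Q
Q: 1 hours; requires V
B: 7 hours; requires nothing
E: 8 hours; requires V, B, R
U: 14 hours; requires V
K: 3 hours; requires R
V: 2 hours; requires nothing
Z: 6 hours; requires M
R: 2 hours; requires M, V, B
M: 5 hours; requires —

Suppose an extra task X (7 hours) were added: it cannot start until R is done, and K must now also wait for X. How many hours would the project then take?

Originally the project takes 17 hours.
With X inserted, K now waits for max(R, X).
New critical path: B→R→X→K = 7+2+7+3 = 19 ⇒ 19 hours.

19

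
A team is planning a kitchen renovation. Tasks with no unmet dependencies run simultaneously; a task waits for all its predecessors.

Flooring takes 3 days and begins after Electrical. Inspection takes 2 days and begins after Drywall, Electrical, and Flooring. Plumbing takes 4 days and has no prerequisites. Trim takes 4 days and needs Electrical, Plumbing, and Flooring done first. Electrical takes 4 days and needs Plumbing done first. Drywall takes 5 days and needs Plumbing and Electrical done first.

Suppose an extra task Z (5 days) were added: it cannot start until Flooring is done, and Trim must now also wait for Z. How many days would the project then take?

20

Originally the project takes 15 days.
With Z inserted, Trim now waits for max(Electrical, Plumbing, Flooring, Z).
New critical path: Plumbing→Electrical→Flooring→Z→Trim = 4+4+3+5+4 = 20 ⇒ 20 days.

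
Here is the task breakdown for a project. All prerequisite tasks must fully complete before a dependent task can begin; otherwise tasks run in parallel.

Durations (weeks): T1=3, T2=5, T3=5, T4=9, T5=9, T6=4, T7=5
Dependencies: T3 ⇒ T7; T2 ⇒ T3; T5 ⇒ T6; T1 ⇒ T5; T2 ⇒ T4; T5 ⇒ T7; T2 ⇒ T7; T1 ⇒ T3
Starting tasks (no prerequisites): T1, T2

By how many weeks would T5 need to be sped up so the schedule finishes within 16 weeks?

1

Current finish: 17 weeks; target: 16.
T5 is on every critical path, so each week cut from T5 cuts the finish by one (this holds down to a finish of 15).
Need 17 − 16 = 1 week off T5 → T5 becomes 8 weeks, finish becomes 16.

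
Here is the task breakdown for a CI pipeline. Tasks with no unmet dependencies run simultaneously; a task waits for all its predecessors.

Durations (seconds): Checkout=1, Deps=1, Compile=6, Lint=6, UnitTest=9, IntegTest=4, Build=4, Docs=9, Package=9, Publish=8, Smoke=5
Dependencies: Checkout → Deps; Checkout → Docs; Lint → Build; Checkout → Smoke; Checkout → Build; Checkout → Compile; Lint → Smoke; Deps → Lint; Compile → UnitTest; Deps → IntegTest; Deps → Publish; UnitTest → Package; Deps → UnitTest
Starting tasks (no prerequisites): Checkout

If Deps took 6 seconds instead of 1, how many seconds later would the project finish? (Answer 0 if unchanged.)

0

The binding path is Checkout→Compile→UnitTest→Package = 1+6+9+9 = 25; finish at 25 seconds.
Deps has 5 seconds of float (longest path through it is 20).
The binding chain switches to Checkout→Deps→UnitTest→Package = 1+6+9+9 = 25; finish 25 seconds.
Change in finish: 25 − 25 = +0 seconds.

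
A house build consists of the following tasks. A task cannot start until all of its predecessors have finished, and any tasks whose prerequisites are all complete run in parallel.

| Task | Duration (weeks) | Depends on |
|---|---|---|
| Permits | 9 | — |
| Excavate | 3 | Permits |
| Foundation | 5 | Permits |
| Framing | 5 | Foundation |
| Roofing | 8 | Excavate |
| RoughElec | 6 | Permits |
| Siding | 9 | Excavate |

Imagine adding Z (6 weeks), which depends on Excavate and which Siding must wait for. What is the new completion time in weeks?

Originally the plan takes 21 weeks.
With Z inserted, Siding now waits for max(Excavate, Z).
New critical path: Permits→Excavate→Z→Siding = 9+3+6+9 = 27 ⇒ 27 weeks.

27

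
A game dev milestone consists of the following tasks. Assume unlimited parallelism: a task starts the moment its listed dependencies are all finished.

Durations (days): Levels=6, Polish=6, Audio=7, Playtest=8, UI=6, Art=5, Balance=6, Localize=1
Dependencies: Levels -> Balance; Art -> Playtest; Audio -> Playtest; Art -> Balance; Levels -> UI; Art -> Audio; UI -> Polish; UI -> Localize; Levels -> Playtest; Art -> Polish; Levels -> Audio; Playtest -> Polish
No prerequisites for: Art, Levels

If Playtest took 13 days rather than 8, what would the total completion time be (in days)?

32

As given, the longest chain is Levels→Audio→Playtest→Polish = 6+7+8+6 = 27, so the finish is 27 days.
Playtest is on the critical path; changing it to 13 makes that path 32 days.
No other chain overtakes it, so the finish is 32 days.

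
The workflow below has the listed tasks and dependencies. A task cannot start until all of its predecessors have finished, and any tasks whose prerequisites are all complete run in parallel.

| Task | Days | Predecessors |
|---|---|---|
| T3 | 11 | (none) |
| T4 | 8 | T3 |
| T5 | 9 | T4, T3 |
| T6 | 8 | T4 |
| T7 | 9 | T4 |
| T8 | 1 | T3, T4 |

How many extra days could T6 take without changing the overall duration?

1

T3→T4→T5 = 11+8+9 = 28 sets the makespan at 28 days.
Longest path through T6: 27 days (earliest finish 27, latest finish 28).
So T6 can slip 28 − 27 = 1 day.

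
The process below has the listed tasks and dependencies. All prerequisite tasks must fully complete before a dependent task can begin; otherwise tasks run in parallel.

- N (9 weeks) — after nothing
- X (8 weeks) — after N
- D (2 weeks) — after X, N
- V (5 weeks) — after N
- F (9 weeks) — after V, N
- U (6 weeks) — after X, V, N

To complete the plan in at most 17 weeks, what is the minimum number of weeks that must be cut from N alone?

6

Current finish: 23 weeks; target: 17.
N is on every critical path, so each week cut from N cuts the finish by one (this holds down to a finish of 15).
Need 23 − 17 = 6 weeks off N → N becomes 3 weeks, finish becomes 17.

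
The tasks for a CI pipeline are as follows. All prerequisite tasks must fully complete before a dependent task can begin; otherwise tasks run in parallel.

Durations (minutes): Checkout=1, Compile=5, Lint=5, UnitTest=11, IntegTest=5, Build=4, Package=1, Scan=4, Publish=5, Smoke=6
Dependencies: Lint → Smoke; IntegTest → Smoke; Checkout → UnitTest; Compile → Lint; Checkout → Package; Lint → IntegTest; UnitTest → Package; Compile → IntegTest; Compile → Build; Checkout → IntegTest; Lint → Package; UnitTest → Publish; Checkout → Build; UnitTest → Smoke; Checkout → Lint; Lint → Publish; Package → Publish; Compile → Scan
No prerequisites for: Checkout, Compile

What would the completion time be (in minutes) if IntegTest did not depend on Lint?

18

Original critical path: Compile→Lint→IntegTest→Smoke = 5+5+5+6 = 21 ⇒ 21 minutes.
Without Lint→IntegTest, IntegTest's earliest start moves from 10 to 5.
The longest chain is now Checkout→UnitTest→Package→Publish = 1+11+1+5 = 18, so the schedule takes 18 minutes.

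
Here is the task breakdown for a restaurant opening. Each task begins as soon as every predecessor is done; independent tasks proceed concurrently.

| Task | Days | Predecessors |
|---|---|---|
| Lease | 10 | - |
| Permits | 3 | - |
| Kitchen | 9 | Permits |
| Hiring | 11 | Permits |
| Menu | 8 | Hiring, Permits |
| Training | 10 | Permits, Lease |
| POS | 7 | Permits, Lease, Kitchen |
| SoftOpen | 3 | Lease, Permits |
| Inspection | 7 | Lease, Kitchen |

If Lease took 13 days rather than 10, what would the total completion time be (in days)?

Critical path before the change: Permits→Hiring→Menu = 3+11+8 = 22 giving 22 days.
Lease has 2 days of float (longest path through it is 20).
The binding chain switches to Lease→Training = 13+10 = 23; finish 23 days.

23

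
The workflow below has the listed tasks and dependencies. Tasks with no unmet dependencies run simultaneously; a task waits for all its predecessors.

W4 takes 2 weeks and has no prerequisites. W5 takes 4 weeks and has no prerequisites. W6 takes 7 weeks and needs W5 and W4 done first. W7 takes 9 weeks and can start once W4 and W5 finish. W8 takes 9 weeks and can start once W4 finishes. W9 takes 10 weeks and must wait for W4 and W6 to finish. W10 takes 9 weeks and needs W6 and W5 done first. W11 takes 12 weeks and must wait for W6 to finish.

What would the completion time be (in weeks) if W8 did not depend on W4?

23

Original critical path: W5→W6→W11 = 4+7+12 = 23 ⇒ 23 weeks.
Without W4→W8, W8's earliest start moves from 2 to 0.
New critical path: W5→W6→W11 = 4+7+12 = 23 ⇒ 23 weeks.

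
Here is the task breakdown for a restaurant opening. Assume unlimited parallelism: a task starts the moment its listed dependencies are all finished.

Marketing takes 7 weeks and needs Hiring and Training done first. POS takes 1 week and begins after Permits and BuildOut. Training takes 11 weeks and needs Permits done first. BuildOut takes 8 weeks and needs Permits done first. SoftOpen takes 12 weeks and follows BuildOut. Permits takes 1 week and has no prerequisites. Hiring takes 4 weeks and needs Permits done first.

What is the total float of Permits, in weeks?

Permits→BuildOut→SoftOpen = 1+8+12 = 21 sets the makespan at 21 weeks.
The longest chain containing Permits totals 21 weeks.
So Permits can slip 1 − 1 = 0 weeks.

0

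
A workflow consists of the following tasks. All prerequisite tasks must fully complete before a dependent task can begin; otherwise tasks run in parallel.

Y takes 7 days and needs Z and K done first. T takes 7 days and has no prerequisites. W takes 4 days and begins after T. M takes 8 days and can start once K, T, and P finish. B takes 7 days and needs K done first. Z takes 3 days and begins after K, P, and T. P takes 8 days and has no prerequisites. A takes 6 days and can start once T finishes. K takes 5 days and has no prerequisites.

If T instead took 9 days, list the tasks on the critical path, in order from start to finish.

Baseline: P→Z→Y = 8+3+7 = 18 → 18 days.
T has 1 day of float (longest path through it is 17).
Now T→Z→Y = 9+3+7 = 19 is longest, so the finish becomes 19 days.

T, Z, Y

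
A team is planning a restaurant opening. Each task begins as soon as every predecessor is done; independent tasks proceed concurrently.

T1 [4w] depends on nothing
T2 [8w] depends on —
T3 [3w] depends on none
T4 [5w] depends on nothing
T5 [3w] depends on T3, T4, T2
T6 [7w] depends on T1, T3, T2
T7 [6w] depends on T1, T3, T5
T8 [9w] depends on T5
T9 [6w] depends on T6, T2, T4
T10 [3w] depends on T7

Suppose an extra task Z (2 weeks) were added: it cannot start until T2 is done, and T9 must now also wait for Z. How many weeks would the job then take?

21

Originally the job takes 21 weeks.
With Z inserted, T9 now waits for max(T6, T2, T4, Z).
New critical path: T2→T6→T9 = 8+7+6 = 21 ⇒ 21 weeks.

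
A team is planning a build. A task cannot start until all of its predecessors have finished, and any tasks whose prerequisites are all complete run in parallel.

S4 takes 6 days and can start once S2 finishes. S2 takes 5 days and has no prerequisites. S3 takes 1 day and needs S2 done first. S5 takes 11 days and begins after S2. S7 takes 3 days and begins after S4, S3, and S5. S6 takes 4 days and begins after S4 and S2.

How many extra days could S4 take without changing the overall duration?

4

S2→S5→S7 = 5+11+3 = 19 sets the makespan at 19 days.
Longest path through S4: 15 days (earliest finish 11, latest finish 15).
Slack of S4 = 9 − 5 = 4 days.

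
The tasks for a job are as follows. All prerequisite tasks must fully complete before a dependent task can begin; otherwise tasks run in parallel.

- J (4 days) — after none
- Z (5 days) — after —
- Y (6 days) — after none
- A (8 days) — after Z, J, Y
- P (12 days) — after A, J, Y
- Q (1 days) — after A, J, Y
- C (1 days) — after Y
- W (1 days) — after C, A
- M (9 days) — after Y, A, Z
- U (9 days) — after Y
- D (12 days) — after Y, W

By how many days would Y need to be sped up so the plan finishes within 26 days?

1

Current finish: 27 days; target: 26.
Y is on every critical path, so each day cut from Y cuts the finish by one (this holds down to a finish of 26).
Need 27 − 26 = 1 day off Y → Y becomes 5 days, finish becomes 26.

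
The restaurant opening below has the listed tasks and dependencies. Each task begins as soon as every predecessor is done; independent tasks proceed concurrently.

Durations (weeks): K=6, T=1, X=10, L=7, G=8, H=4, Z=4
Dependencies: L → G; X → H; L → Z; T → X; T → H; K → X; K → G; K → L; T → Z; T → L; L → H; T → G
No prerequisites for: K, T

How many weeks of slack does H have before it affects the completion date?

1

The longest chain is K→L→G = 6+7+8 = 21; overall finish 21 weeks.
The longest chain containing H totals 20 weeks.
Slack of H = 17 − 16 = 1 week.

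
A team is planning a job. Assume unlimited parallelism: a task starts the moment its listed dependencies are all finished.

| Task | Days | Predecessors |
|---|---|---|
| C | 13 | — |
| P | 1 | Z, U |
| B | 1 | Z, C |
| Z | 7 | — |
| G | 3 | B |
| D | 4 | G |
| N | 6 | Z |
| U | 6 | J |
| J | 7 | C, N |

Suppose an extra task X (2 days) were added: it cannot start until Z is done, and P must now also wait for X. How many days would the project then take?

27

Originally the project takes 27 days.
With X inserted, P now waits for max(Z, U, X).
New critical path: C→J→U→P = 13+7+6+1 = 27 ⇒ 27 days.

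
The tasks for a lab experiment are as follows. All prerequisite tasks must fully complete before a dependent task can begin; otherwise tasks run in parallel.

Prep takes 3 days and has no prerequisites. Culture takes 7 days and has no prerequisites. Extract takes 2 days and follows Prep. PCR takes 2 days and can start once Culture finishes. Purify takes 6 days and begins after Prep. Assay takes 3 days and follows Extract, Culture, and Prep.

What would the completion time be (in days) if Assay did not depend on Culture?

9

With the dependency in place, Culture→Assay = 7+3 = 10 sets the finish at 10 days.
Without Culture→Assay, Assay's earliest start moves from 7 to 5.
After: Prep→Purify = 3+6 = 9 → 9 days.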